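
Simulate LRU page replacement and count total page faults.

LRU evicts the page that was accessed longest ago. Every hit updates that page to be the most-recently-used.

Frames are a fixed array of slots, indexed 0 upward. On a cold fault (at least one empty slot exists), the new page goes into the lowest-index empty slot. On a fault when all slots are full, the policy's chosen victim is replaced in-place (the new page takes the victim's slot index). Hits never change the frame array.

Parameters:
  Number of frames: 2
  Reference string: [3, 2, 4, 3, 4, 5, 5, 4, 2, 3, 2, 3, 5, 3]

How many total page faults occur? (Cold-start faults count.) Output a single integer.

Step 0: ref 3 → FAULT, frames=[3,-]
Step 1: ref 2 → FAULT, frames=[3,2]
Step 2: ref 4 → FAULT (evict 3), frames=[4,2]
Step 3: ref 3 → FAULT (evict 2), frames=[4,3]
Step 4: ref 4 → HIT, frames=[4,3]
Step 5: ref 5 → FAULT (evict 3), frames=[4,5]
Step 6: ref 5 → HIT, frames=[4,5]
Step 7: ref 4 → HIT, frames=[4,5]
Step 8: ref 2 → FAULT (evict 5), frames=[4,2]
Step 9: ref 3 → FAULT (evict 4), frames=[3,2]
Step 10: ref 2 → HIT, frames=[3,2]
Step 11: ref 3 → HIT, frames=[3,2]
Step 12: ref 5 → FAULT (evict 2), frames=[3,5]
Step 13: ref 3 → HIT, frames=[3,5]
Total faults: 8

Answer: 8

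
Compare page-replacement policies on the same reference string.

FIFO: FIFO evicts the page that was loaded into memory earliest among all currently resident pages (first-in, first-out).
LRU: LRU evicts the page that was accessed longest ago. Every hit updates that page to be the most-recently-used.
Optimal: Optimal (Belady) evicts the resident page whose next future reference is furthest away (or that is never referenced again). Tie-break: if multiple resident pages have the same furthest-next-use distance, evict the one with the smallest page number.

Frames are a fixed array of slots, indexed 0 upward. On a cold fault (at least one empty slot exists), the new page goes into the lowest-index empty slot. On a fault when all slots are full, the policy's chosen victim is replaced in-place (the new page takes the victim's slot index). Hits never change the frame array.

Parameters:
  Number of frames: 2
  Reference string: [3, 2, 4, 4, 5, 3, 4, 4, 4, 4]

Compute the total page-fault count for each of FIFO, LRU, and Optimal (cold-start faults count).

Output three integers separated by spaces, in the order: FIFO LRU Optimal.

--- FIFO ---
  step 0: ref 3 -> FAULT, frames=[3,-] (faults so far: 1)
  step 1: ref 2 -> FAULT, frames=[3,2] (faults so far: 2)
  step 2: ref 4 -> FAULT, evict 3, frames=[4,2] (faults so far: 3)
  step 3: ref 4 -> HIT, frames=[4,2] (faults so far: 3)
  step 4: ref 5 -> FAULT, evict 2, frames=[4,5] (faults so far: 4)
  step 5: ref 3 -> FAULT, evict 4, frames=[3,5] (faults so far: 5)
  step 6: ref 4 -> FAULT, evict 5, frames=[3,4] (faults so far: 6)
  step 7: ref 4 -> HIT, frames=[3,4] (faults so far: 6)
  step 8: ref 4 -> HIT, frames=[3,4] (faults so far: 6)
  step 9: ref 4 -> HIT, frames=[3,4] (faults so far: 6)
  FIFO total faults: 6
--- LRU ---
  step 0: ref 3 -> FAULT, frames=[3,-] (faults so far: 1)
  step 1: ref 2 -> FAULT, frames=[3,2] (faults so far: 2)
  step 2: ref 4 -> FAULT, evict 3, frames=[4,2] (faults so far: 3)
  step 3: ref 4 -> HIT, frames=[4,2] (faults so far: 3)
  step 4: ref 5 -> FAULT, evict 2, frames=[4,5] (faults so far: 4)
  step 5: ref 3 -> FAULT, evict 4, frames=[3,5] (faults so far: 5)
  step 6: ref 4 -> FAULT, evict 5, frames=[3,4] (faults so far: 6)
  step 7: ref 4 -> HIT, frames=[3,4] (faults so far: 6)
  step 8: ref 4 -> HIT, frames=[3,4] (faults so far: 6)
  step 9: ref 4 -> HIT, frames=[3,4] (faults so far: 6)
  LRU total faults: 6
--- Optimal ---
  step 0: ref 3 -> FAULT, frames=[3,-] (faults so far: 1)
  step 1: ref 2 -> FAULT, frames=[3,2] (faults so far: 2)
  step 2: ref 4 -> FAULT, evict 2, frames=[3,4] (faults so far: 3)
  step 3: ref 4 -> HIT, frames=[3,4] (faults so far: 3)
  step 4: ref 5 -> FAULT, evict 4, frames=[3,5] (faults so far: 4)
  step 5: ref 3 -> HIT, frames=[3,5] (faults so far: 4)
  step 6: ref 4 -> FAULT, evict 3, frames=[4,5] (faults so far: 5)
  step 7: ref 4 -> HIT, frames=[4,5] (faults so far: 5)
  step 8: ref 4 -> HIT, frames=[4,5] (faults so far: 5)
  step 9: ref 4 -> HIT, frames=[4,5] (faults so far: 5)
  Optimal total faults: 5

Answer: 6 6 5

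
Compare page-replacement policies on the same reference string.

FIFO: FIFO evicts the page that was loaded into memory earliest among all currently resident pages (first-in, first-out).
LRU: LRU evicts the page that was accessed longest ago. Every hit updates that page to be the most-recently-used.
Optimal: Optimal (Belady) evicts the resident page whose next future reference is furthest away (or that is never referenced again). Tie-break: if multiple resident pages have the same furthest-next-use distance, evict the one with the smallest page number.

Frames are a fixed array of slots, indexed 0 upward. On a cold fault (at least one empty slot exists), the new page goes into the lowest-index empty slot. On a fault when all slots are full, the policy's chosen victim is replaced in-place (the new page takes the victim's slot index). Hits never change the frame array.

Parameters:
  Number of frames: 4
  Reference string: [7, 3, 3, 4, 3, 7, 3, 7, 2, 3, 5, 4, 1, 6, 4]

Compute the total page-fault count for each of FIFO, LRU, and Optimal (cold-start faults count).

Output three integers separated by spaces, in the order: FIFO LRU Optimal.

Answer: 8 8 7

Derivation:
--- FIFO ---
  step 0: ref 7 -> FAULT, frames=[7,-,-,-] (faults so far: 1)
  step 1: ref 3 -> FAULT, frames=[7,3,-,-] (faults so far: 2)
  step 2: ref 3 -> HIT, frames=[7,3,-,-] (faults so far: 2)
  step 3: ref 4 -> FAULT, frames=[7,3,4,-] (faults so far: 3)
  step 4: ref 3 -> HIT, frames=[7,3,4,-] (faults so far: 3)
  step 5: ref 7 -> HIT, frames=[7,3,4,-] (faults so far: 3)
  step 6: ref 3 -> HIT, frames=[7,3,4,-] (faults so far: 3)
  step 7: ref 7 -> HIT, frames=[7,3,4,-] (faults so far: 3)
  step 8: ref 2 -> FAULT, frames=[7,3,4,2] (faults so far: 4)
  step 9: ref 3 -> HIT, frames=[7,3,4,2] (faults so far: 4)
  step 10: ref 5 -> FAULT, evict 7, frames=[5,3,4,2] (faults so far: 5)
  step 11: ref 4 -> HIT, frames=[5,3,4,2] (faults so far: 5)
  step 12: ref 1 -> FAULT, evict 3, frames=[5,1,4,2] (faults so far: 6)
  step 13: ref 6 -> FAULT, evict 4, frames=[5,1,6,2] (faults so far: 7)
  step 14: ref 4 -> FAULT, evict 2, frames=[5,1,6,4] (faults so far: 8)
  FIFO total faults: 8
--- LRU ---
  step 0: ref 7 -> FAULT, frames=[7,-,-,-] (faults so far: 1)
  step 1: ref 3 -> FAULT, frames=[7,3,-,-] (faults so far: 2)
  step 2: ref 3 -> HIT, frames=[7,3,-,-] (faults so far: 2)
  step 3: ref 4 -> FAULT, frames=[7,3,4,-] (faults so far: 3)
  step 4: ref 3 -> HIT, frames=[7,3,4,-] (faults so far: 3)
  step 5: ref 7 -> HIT, frames=[7,3,4,-] (faults so far: 3)
  step 6: ref 3 -> HIT, frames=[7,3,4,-] (faults so far: 3)
  step 7: ref 7 -> HIT, frames=[7,3,4,-] (faults so far: 3)
  step 8: ref 2 -> FAULT, frames=[7,3,4,2] (faults so far: 4)
  step 9: ref 3 -> HIT, frames=[7,3,4,2] (faults so far: 4)
  step 10: ref 5 -> FAULT, evict 4, frames=[7,3,5,2] (faults so far: 5)
  step 11: ref 4 -> FAULT, evict 7, frames=[4,3,5,2] (faults so far: 6)
  step 12: ref 1 -> FAULT, evict 2, frames=[4,3,5,1] (faults so far: 7)
  step 13: ref 6 -> FAULT, evict 3, frames=[4,6,5,1] (faults so far: 8)
  step 14: ref 4 -> HIT, frames=[4,6,5,1] (faults so far: 8)
  LRU total faults: 8
--- Optimal ---
  step 0: ref 7 -> FAULT, frames=[7,-,-,-] (faults so far: 1)
  step 1: ref 3 -> FAULT, frames=[7,3,-,-] (faults so far: 2)
  step 2: ref 3 -> HIT, frames=[7,3,-,-] (faults so far: 2)
  step 3: ref 4 -> FAULT, frames=[7,3,4,-] (faults so far: 3)
  step 4: ref 3 -> HIT, frames=[7,3,4,-] (faults so far: 3)
  step 5: ref 7 -> HIT, frames=[7,3,4,-] (faults so far: 3)
  step 6: ref 3 -> HIT, frames=[7,3,4,-] (faults so far: 3)
  step 7: ref 7 -> HIT, frames=[7,3,4,-] (faults so far: 3)
  step 8: ref 2 -> FAULT, frames=[7,3,4,2] (faults so far: 4)
  step 9: ref 3 -> HIT, frames=[7,3,4,2] (faults so far: 4)
  step 10: ref 5 -> FAULT, evict 2, frames=[7,3,4,5] (faults so far: 5)
  step 11: ref 4 -> HIT, frames=[7,3,4,5] (faults so far: 5)
  step 12: ref 1 -> FAULT, evict 3, frames=[7,1,4,5] (faults so far: 6)
  step 13: ref 6 -> FAULT, evict 1, frames=[7,6,4,5] (faults so far: 7)
  step 14: ref 4 -> HIT, frames=[7,6,4,5] (faults so far: 7)
  Optimal total faults: 7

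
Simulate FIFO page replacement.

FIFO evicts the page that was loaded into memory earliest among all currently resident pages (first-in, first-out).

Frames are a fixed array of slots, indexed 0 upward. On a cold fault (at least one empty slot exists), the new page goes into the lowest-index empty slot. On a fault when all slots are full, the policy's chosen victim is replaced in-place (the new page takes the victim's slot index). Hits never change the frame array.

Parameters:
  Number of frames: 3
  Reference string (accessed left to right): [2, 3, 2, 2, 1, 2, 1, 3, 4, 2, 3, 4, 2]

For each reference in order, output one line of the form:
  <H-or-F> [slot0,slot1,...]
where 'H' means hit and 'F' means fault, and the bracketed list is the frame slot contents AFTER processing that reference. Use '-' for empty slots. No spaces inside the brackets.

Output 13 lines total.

F [2,-,-]
F [2,3,-]
H [2,3,-]
H [2,3,-]
F [2,3,1]
H [2,3,1]
H [2,3,1]
H [2,3,1]
F [4,3,1]
F [4,2,1]
F [4,2,3]
H [4,2,3]
H [4,2,3]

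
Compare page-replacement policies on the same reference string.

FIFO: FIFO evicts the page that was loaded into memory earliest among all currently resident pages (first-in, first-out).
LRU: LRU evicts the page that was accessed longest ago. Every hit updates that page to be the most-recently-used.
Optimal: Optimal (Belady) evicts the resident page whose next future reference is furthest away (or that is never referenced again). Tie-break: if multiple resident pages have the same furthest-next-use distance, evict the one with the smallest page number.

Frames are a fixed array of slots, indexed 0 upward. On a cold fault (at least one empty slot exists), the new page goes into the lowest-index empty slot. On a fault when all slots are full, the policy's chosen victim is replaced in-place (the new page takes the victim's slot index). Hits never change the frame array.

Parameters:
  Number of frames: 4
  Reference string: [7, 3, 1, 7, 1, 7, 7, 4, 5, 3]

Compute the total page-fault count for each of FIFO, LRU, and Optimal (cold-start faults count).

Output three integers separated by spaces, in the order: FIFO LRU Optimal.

--- FIFO ---
  step 0: ref 7 -> FAULT, frames=[7,-,-,-] (faults so far: 1)
  step 1: ref 3 -> FAULT, frames=[7,3,-,-] (faults so far: 2)
  step 2: ref 1 -> FAULT, frames=[7,3,1,-] (faults so far: 3)
  step 3: ref 7 -> HIT, frames=[7,3,1,-] (faults so far: 3)
  step 4: ref 1 -> HIT, frames=[7,3,1,-] (faults so far: 3)
  step 5: ref 7 -> HIT, frames=[7,3,1,-] (faults so far: 3)
  step 6: ref 7 -> HIT, frames=[7,3,1,-] (faults so far: 3)
  step 7: ref 4 -> FAULT, frames=[7,3,1,4] (faults so far: 4)
  step 8: ref 5 -> FAULT, evict 7, frames=[5,3,1,4] (faults so far: 5)
  step 9: ref 3 -> HIT, frames=[5,3,1,4] (faults so far: 5)
  FIFO total faults: 5
--- LRU ---
  step 0: ref 7 -> FAULT, frames=[7,-,-,-] (faults so far: 1)
  step 1: ref 3 -> FAULT, frames=[7,3,-,-] (faults so far: 2)
  step 2: ref 1 -> FAULT, frames=[7,3,1,-] (faults so far: 3)
  step 3: ref 7 -> HIT, frames=[7,3,1,-] (faults so far: 3)
  step 4: ref 1 -> HIT, frames=[7,3,1,-] (faults so far: 3)
  step 5: ref 7 -> HIT, frames=[7,3,1,-] (faults so far: 3)
  step 6: ref 7 -> HIT, frames=[7,3,1,-] (faults so far: 3)
  step 7: ref 4 -> FAULT, frames=[7,3,1,4] (faults so far: 4)
  step 8: ref 5 -> FAULT, evict 3, frames=[7,5,1,4] (faults so far: 5)
  step 9: ref 3 -> FAULT, evict 1, frames=[7,5,3,4] (faults so far: 6)
  LRU total faults: 6
--- Optimal ---
  step 0: ref 7 -> FAULT, frames=[7,-,-,-] (faults so far: 1)
  step 1: ref 3 -> FAULT, frames=[7,3,-,-] (faults so far: 2)
  step 2: ref 1 -> FAULT, frames=[7,3,1,-] (faults so far: 3)
  step 3: ref 7 -> HIT, frames=[7,3,1,-] (faults so far: 3)
  step 4: ref 1 -> HIT, frames=[7,3,1,-] (faults so far: 3)
  step 5: ref 7 -> HIT, frames=[7,3,1,-] (faults so far: 3)
  step 6: ref 7 -> HIT, frames=[7,3,1,-] (faults so far: 3)
  step 7: ref 4 -> FAULT, frames=[7,3,1,4] (faults so far: 4)
  step 8: ref 5 -> FAULT, evict 1, frames=[7,3,5,4] (faults so far: 5)
  step 9: ref 3 -> HIT, frames=[7,3,5,4] (faults so far: 5)
  Optimal total faults: 5

Answer: 5 6 5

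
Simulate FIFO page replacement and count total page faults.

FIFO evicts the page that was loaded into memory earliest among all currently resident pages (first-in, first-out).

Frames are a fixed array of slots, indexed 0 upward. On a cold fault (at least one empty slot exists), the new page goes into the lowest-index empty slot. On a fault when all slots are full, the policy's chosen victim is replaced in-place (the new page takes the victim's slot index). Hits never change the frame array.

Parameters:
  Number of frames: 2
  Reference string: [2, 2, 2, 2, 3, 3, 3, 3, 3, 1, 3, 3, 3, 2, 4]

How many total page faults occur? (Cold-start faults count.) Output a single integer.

Step 0: ref 2 → FAULT, frames=[2,-]
Step 1: ref 2 → HIT, frames=[2,-]
Step 2: ref 2 → HIT, frames=[2,-]
Step 3: ref 2 → HIT, frames=[2,-]
Step 4: ref 3 → FAULT, frames=[2,3]
Step 5: ref 3 → HIT, frames=[2,3]
Step 6: ref 3 → HIT, frames=[2,3]
Step 7: ref 3 → HIT, frames=[2,3]
Step 8: ref 3 → HIT, frames=[2,3]
Step 9: ref 1 → FAULT (evict 2), frames=[1,3]
Step 10: ref 3 → HIT, frames=[1,3]
Step 11: ref 3 → HIT, frames=[1,3]
Step 12: ref 3 → HIT, frames=[1,3]
Step 13: ref 2 → FAULT (evict 3), frames=[1,2]
Step 14: ref 4 → FAULT (evict 1), frames=[4,2]
Total faults: 5

Answer: 5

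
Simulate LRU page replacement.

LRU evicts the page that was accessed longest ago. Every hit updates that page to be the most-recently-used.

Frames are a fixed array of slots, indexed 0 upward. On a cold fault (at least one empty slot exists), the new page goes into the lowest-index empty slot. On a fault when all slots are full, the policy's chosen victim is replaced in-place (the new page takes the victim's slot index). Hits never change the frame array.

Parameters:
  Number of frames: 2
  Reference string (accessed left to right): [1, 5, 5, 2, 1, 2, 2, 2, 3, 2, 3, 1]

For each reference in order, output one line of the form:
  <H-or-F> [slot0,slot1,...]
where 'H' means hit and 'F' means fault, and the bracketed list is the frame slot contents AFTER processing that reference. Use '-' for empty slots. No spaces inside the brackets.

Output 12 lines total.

F [1,-]
F [1,5]
H [1,5]
F [2,5]
F [2,1]
H [2,1]
H [2,1]
H [2,1]
F [2,3]
H [2,3]
H [2,3]
F [1,3]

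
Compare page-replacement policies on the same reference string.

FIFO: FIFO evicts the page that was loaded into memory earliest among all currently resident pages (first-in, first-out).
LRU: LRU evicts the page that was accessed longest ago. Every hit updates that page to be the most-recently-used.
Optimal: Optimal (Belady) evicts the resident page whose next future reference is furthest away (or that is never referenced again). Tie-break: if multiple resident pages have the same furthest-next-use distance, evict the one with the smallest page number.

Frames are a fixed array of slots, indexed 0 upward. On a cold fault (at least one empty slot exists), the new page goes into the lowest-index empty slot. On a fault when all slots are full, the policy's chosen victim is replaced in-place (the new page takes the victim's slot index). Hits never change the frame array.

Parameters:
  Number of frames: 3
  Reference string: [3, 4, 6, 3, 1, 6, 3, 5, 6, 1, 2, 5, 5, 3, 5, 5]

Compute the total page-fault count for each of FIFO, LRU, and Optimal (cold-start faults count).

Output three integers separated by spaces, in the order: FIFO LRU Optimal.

Answer: 11 9 7

Derivation:
--- FIFO ---
  step 0: ref 3 -> FAULT, frames=[3,-,-] (faults so far: 1)
  step 1: ref 4 -> FAULT, frames=[3,4,-] (faults so far: 2)
  step 2: ref 6 -> FAULT, frames=[3,4,6] (faults so far: 3)
  step 3: ref 3 -> HIT, frames=[3,4,6] (faults so far: 3)
  step 4: ref 1 -> FAULT, evict 3, frames=[1,4,6] (faults so far: 4)
  step 5: ref 6 -> HIT, frames=[1,4,6] (faults so far: 4)
  step 6: ref 3 -> FAULT, evict 4, frames=[1,3,6] (faults so far: 5)
  step 7: ref 5 -> FAULT, evict 6, frames=[1,3,5] (faults so far: 6)
  step 8: ref 6 -> FAULT, evict 1, frames=[6,3,5] (faults so far: 7)
  step 9: ref 1 -> FAULT, evict 3, frames=[6,1,5] (faults so far: 8)
  step 10: ref 2 -> FAULT, evict 5, frames=[6,1,2] (faults so far: 9)
  step 11: ref 5 -> FAULT, evict 6, frames=[5,1,2] (faults so far: 10)
  step 12: ref 5 -> HIT, frames=[5,1,2] (faults so far: 10)
  step 13: ref 3 -> FAULT, evict 1, frames=[5,3,2] (faults so far: 11)
  step 14: ref 5 -> HIT, frames=[5,3,2] (faults so far: 11)
  step 15: ref 5 -> HIT, frames=[5,3,2] (faults so far: 11)
  FIFO total faults: 11
--- LRU ---
  step 0: ref 3 -> FAULT, frames=[3,-,-] (faults so far: 1)
  step 1: ref 4 -> FAULT, frames=[3,4,-] (faults so far: 2)
  step 2: ref 6 -> FAULT, frames=[3,4,6] (faults so far: 3)
  step 3: ref 3 -> HIT, frames=[3,4,6] (faults so far: 3)
  step 4: ref 1 -> FAULT, evict 4, frames=[3,1,6] (faults so far: 4)
  step 5: ref 6 -> HIT, frames=[3,1,6] (faults so far: 4)
  step 6: ref 3 -> HIT, frames=[3,1,6] (faults so far: 4)
  step 7: ref 5 -> FAULT, evict 1, frames=[3,5,6] (faults so far: 5)
  step 8: ref 6 -> HIT, frames=[3,5,6] (faults so far: 5)
  step 9: ref 1 -> FAULT, evict 3, frames=[1,5,6] (faults so far: 6)
  step 10: ref 2 -> FAULT, evict 5, frames=[1,2,6] (faults so far: 7)
  step 11: ref 5 -> FAULT, evict 6, frames=[1,2,5] (faults so far: 8)
  step 12: ref 5 -> HIT, frames=[1,2,5] (faults so far: 8)
  step 13: ref 3 -> FAULT, evict 1, frames=[3,2,5] (faults so far: 9)
  step 14: ref 5 -> HIT, frames=[3,2,5] (faults so far: 9)
  step 15: ref 5 -> HIT, frames=[3,2,5] (faults so far: 9)
  LRU total faults: 9
--- Optimal ---
  step 0: ref 3 -> FAULT, frames=[3,-,-] (faults so far: 1)
  step 1: ref 4 -> FAULT, frames=[3,4,-] (faults so far: 2)
  step 2: ref 6 -> FAULT, frames=[3,4,6] (faults so far: 3)
  step 3: ref 3 -> HIT, frames=[3,4,6] (faults so far: 3)
  step 4: ref 1 -> FAULT, evict 4, frames=[3,1,6] (faults so far: 4)
  step 5: ref 6 -> HIT, frames=[3,1,6] (faults so far: 4)
  step 6: ref 3 -> HIT, frames=[3,1,6] (faults so far: 4)
  step 7: ref 5 -> FAULT, evict 3, frames=[5,1,6] (faults so far: 5)
  step 8: ref 6 -> HIT, frames=[5,1,6] (faults so far: 5)
  step 9: ref 1 -> HIT, frames=[5,1,6] (faults so far: 5)
  step 10: ref 2 -> FAULT, evict 1, frames=[5,2,6] (faults so far: 6)
  step 11: ref 5 -> HIT, frames=[5,2,6] (faults so far: 6)
  step 12: ref 5 -> HIT, frames=[5,2,6] (faults so far: 6)
  step 13: ref 3 -> FAULT, evict 2, frames=[5,3,6] (faults so far: 7)
  step 14: ref 5 -> HIT, frames=[5,3,6] (faults so far: 7)
  step 15: ref 5 -> HIT, frames=[5,3,6] (faults so far: 7)
  Optimal total faults: 7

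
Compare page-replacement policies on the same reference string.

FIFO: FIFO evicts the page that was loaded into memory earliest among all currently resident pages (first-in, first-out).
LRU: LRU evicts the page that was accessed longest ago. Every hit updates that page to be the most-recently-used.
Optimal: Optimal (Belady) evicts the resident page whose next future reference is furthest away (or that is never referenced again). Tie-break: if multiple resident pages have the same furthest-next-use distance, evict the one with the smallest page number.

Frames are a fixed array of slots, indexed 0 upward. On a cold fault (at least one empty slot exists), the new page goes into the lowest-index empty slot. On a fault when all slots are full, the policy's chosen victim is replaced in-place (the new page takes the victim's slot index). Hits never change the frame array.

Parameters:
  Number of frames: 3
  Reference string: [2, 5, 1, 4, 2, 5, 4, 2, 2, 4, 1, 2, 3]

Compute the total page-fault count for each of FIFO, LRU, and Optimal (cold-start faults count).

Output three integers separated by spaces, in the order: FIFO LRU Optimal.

--- FIFO ---
  step 0: ref 2 -> FAULT, frames=[2,-,-] (faults so far: 1)
  step 1: ref 5 -> FAULT, frames=[2,5,-] (faults so far: 2)
  step 2: ref 1 -> FAULT, frames=[2,5,1] (faults so far: 3)
  step 3: ref 4 -> FAULT, evict 2, frames=[4,5,1] (faults so far: 4)
  step 4: ref 2 -> FAULT, evict 5, frames=[4,2,1] (faults so far: 5)
  step 5: ref 5 -> FAULT, evict 1, frames=[4,2,5] (faults so far: 6)
  step 6: ref 4 -> HIT, frames=[4,2,5] (faults so far: 6)
  step 7: ref 2 -> HIT, frames=[4,2,5] (faults so far: 6)
  step 8: ref 2 -> HIT, frames=[4,2,5] (faults so far: 6)
  step 9: ref 4 -> HIT, frames=[4,2,5] (faults so far: 6)
  step 10: ref 1 -> FAULT, evict 4, frames=[1,2,5] (faults so far: 7)
  step 11: ref 2 -> HIT, frames=[1,2,5] (faults so far: 7)
  step 12: ref 3 -> FAULT, evict 2, frames=[1,3,5] (faults so far: 8)
  FIFO total faults: 8
--- LRU ---
  step 0: ref 2 -> FAULT, frames=[2,-,-] (faults so far: 1)
  step 1: ref 5 -> FAULT, frames=[2,5,-] (faults so far: 2)
  step 2: ref 1 -> FAULT, frames=[2,5,1] (faults so far: 3)
  step 3: ref 4 -> FAULT, evict 2, frames=[4,5,1] (faults so far: 4)
  step 4: ref 2 -> FAULT, evict 5, frames=[4,2,1] (faults so far: 5)
  step 5: ref 5 -> FAULT, evict 1, frames=[4,2,5] (faults so far: 6)
  step 6: ref 4 -> HIT, frames=[4,2,5] (faults so far: 6)
  step 7: ref 2 -> HIT, frames=[4,2,5] (faults so far: 6)
  step 8: ref 2 -> HIT, frames=[4,2,5] (faults so far: 6)
  step 9: ref 4 -> HIT, frames=[4,2,5] (faults so far: 6)
  step 10: ref 1 -> FAULT, evict 5, frames=[4,2,1] (faults so far: 7)
  step 11: ref 2 -> HIT, frames=[4,2,1] (faults so far: 7)
  step 12: ref 3 -> FAULT, evict 4, frames=[3,2,1] (faults so far: 8)
  LRU total faults: 8
--- Optimal ---
  step 0: ref 2 -> FAULT, frames=[2,-,-] (faults so far: 1)
  step 1: ref 5 -> FAULT, frames=[2,5,-] (faults so far: 2)
  step 2: ref 1 -> FAULT, frames=[2,5,1] (faults so far: 3)
  step 3: ref 4 -> FAULT, evict 1, frames=[2,5,4] (faults so far: 4)
  step 4: ref 2 -> HIT, frames=[2,5,4] (faults so far: 4)
  step 5: ref 5 -> HIT, frames=[2,5,4] (faults so far: 4)
  step 6: ref 4 -> HIT, frames=[2,5,4] (faults so far: 4)
  step 7: ref 2 -> HIT, frames=[2,5,4] (faults so far: 4)
  step 8: ref 2 -> HIT, frames=[2,5,4] (faults so far: 4)
  step 9: ref 4 -> HIT, frames=[2,5,4] (faults so far: 4)
  step 10: ref 1 -> FAULT, evict 4, frames=[2,5,1] (faults so far: 5)
  step 11: ref 2 -> HIT, frames=[2,5,1] (faults so far: 5)
  step 12: ref 3 -> FAULT, evict 1, frames=[2,5,3] (faults so far: 6)
  Optimal total faults: 6

Answer: 8 8 6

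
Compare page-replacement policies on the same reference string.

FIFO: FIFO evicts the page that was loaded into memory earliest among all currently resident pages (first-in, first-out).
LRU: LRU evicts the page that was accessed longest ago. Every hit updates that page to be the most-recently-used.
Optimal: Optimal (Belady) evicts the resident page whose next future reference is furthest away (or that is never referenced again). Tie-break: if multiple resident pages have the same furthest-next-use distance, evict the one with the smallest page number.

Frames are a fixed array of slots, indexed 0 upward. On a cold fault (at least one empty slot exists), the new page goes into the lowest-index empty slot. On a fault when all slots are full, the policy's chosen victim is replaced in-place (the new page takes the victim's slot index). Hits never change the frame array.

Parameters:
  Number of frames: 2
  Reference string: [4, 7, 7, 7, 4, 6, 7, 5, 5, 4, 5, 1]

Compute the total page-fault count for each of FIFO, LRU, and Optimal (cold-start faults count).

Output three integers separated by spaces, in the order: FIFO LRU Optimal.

--- FIFO ---
  step 0: ref 4 -> FAULT, frames=[4,-] (faults so far: 1)
  step 1: ref 7 -> FAULT, frames=[4,7] (faults so far: 2)
  step 2: ref 7 -> HIT, frames=[4,7] (faults so far: 2)
  step 3: ref 7 -> HIT, frames=[4,7] (faults so far: 2)
  step 4: ref 4 -> HIT, frames=[4,7] (faults so far: 2)
  step 5: ref 6 -> FAULT, evict 4, frames=[6,7] (faults so far: 3)
  step 6: ref 7 -> HIT, frames=[6,7] (faults so far: 3)
  step 7: ref 5 -> FAULT, evict 7, frames=[6,5] (faults so far: 4)
  step 8: ref 5 -> HIT, frames=[6,5] (faults so far: 4)
  step 9: ref 4 -> FAULT, evict 6, frames=[4,5] (faults so far: 5)
  step 10: ref 5 -> HIT, frames=[4,5] (faults so far: 5)
  step 11: ref 1 -> FAULT, evict 5, frames=[4,1] (faults so far: 6)
  FIFO total faults: 6
--- LRU ---
  step 0: ref 4 -> FAULT, frames=[4,-] (faults so far: 1)
  step 1: ref 7 -> FAULT, frames=[4,7] (faults so far: 2)
  step 2: ref 7 -> HIT, frames=[4,7] (faults so far: 2)
  step 3: ref 7 -> HIT, frames=[4,7] (faults so far: 2)
  step 4: ref 4 -> HIT, frames=[4,7] (faults so far: 2)
  step 5: ref 6 -> FAULT, evict 7, frames=[4,6] (faults so far: 3)
  step 6: ref 7 -> FAULT, evict 4, frames=[7,6] (faults so far: 4)
  step 7: ref 5 -> FAULT, evict 6, frames=[7,5] (faults so far: 5)
  step 8: ref 5 -> HIT, frames=[7,5] (faults so far: 5)
  step 9: ref 4 -> FAULT, evict 7, frames=[4,5] (faults so far: 6)
  step 10: ref 5 -> HIT, frames=[4,5] (faults so far: 6)
  step 11: ref 1 -> FAULT, evict 4, frames=[1,5] (faults so far: 7)
  LRU total faults: 7
--- Optimal ---
  step 0: ref 4 -> FAULT, frames=[4,-] (faults so far: 1)
  step 1: ref 7 -> FAULT, frames=[4,7] (faults so far: 2)
  step 2: ref 7 -> HIT, frames=[4,7] (faults so far: 2)
  step 3: ref 7 -> HIT, frames=[4,7] (faults so far: 2)
  step 4: ref 4 -> HIT, frames=[4,7] (faults so far: 2)
  step 5: ref 6 -> FAULT, evict 4, frames=[6,7] (faults so far: 3)
  step 6: ref 7 -> HIT, frames=[6,7] (faults so far: 3)
  step 7: ref 5 -> FAULT, evict 6, frames=[5,7] (faults so far: 4)
  step 8: ref 5 -> HIT, frames=[5,7] (faults so far: 4)
  step 9: ref 4 -> FAULT, evict 7, frames=[5,4] (faults so far: 5)
  step 10: ref 5 -> HIT, frames=[5,4] (faults so far: 5)
  step 11: ref 1 -> FAULT, evict 4, frames=[5,1] (faults so far: 6)
  Optimal total faults: 6

Answer: 6 7 6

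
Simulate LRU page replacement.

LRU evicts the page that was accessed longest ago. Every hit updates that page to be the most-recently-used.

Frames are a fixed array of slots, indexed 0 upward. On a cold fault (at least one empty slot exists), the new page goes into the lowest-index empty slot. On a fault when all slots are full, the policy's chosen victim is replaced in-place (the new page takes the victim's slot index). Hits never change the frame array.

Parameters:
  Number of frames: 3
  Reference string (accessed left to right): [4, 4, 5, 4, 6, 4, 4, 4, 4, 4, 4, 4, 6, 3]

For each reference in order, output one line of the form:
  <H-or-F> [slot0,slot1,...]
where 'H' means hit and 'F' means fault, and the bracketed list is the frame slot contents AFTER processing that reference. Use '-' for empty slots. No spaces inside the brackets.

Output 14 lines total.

F [4,-,-]
H [4,-,-]
F [4,5,-]
H [4,5,-]
F [4,5,6]
H [4,5,6]
H [4,5,6]
H [4,5,6]
H [4,5,6]
H [4,5,6]
H [4,5,6]
H [4,5,6]
H [4,5,6]
F [4,3,6]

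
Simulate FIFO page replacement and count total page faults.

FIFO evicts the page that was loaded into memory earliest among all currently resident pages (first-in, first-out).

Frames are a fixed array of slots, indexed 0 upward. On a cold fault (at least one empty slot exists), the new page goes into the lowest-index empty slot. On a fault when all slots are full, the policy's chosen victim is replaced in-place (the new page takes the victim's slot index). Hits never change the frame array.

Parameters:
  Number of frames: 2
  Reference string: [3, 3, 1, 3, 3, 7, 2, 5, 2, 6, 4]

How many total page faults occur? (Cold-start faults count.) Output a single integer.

Step 0: ref 3 → FAULT, frames=[3,-]
Step 1: ref 3 → HIT, frames=[3,-]
Step 2: ref 1 → FAULT, frames=[3,1]
Step 3: ref 3 → HIT, frames=[3,1]
Step 4: ref 3 → HIT, frames=[3,1]
Step 5: ref 7 → FAULT (evict 3), frames=[7,1]
Step 6: ref 2 → FAULT (evict 1), frames=[7,2]
Step 7: ref 5 → FAULT (evict 7), frames=[5,2]
Step 8: ref 2 → HIT, frames=[5,2]
Step 9: ref 6 → FAULT (evict 2), frames=[5,6]
Step 10: ref 4 → FAULT (evict 5), frames=[4,6]
Total faults: 7

Answer: 7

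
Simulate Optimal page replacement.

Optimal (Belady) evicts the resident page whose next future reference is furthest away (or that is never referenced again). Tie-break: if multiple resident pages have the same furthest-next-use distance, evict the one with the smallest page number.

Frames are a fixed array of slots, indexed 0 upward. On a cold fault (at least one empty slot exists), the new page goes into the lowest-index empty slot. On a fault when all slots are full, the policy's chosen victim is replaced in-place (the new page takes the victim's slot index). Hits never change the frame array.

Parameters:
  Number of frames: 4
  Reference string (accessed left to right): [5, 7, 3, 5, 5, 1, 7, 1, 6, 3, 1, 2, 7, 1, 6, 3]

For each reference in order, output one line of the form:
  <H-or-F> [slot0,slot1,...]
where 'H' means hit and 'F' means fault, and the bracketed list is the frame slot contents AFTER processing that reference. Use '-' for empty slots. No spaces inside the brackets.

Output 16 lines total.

F [5,-,-,-]
F [5,7,-,-]
F [5,7,3,-]
H [5,7,3,-]
H [5,7,3,-]
F [5,7,3,1]
H [5,7,3,1]
H [5,7,3,1]
F [6,7,3,1]
H [6,7,3,1]
H [6,7,3,1]
F [6,7,2,1]
H [6,7,2,1]
H [6,7,2,1]
H [6,7,2,1]
F [6,7,2,3]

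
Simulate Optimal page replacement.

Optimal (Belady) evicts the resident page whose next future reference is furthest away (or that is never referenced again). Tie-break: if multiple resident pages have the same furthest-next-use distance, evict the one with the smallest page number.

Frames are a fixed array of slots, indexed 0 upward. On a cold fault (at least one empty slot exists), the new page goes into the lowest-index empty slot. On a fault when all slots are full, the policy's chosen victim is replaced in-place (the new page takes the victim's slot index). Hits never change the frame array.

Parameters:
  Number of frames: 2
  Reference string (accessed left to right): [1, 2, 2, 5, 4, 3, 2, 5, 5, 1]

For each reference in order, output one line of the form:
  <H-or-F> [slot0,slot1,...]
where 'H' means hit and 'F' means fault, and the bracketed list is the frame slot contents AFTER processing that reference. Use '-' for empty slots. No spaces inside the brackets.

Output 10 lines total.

F [1,-]
F [1,2]
H [1,2]
F [5,2]
F [4,2]
F [3,2]
H [3,2]
F [3,5]
H [3,5]
F [1,5]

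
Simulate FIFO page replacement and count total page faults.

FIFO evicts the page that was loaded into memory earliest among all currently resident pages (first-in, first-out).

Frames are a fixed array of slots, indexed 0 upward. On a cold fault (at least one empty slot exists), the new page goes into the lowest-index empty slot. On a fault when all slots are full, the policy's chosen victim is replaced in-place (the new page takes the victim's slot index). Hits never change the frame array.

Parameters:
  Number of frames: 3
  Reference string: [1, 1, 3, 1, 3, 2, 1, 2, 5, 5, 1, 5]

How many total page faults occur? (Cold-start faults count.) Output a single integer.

Answer: 5

Derivation:
Step 0: ref 1 → FAULT, frames=[1,-,-]
Step 1: ref 1 → HIT, frames=[1,-,-]
Step 2: ref 3 → FAULT, frames=[1,3,-]
Step 3: ref 1 → HIT, frames=[1,3,-]
Step 4: ref 3 → HIT, frames=[1,3,-]
Step 5: ref 2 → FAULT, frames=[1,3,2]
Step 6: ref 1 → HIT, frames=[1,3,2]
Step 7: ref 2 → HIT, frames=[1,3,2]
Step 8: ref 5 → FAULT (evict 1), frames=[5,3,2]
Step 9: ref 5 → HIT, frames=[5,3,2]
Step 10: ref 1 → FAULT (evict 3), frames=[5,1,2]
Step 11: ref 5 → HIT, frames=[5,1,2]
Total faults: 5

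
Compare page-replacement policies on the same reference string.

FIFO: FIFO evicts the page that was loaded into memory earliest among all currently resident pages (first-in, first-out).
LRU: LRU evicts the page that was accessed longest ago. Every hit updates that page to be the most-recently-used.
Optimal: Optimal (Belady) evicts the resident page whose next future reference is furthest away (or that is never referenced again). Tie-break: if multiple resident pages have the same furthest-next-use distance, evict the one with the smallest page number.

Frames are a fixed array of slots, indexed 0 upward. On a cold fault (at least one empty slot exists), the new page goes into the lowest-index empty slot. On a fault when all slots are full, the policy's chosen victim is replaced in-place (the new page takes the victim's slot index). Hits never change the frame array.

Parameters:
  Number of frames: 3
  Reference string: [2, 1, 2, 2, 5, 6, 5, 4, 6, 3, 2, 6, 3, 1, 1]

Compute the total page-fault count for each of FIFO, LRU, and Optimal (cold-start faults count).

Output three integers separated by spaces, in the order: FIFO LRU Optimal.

--- FIFO ---
  step 0: ref 2 -> FAULT, frames=[2,-,-] (faults so far: 1)
  step 1: ref 1 -> FAULT, frames=[2,1,-] (faults so far: 2)
  step 2: ref 2 -> HIT, frames=[2,1,-] (faults so far: 2)
  step 3: ref 2 -> HIT, frames=[2,1,-] (faults so far: 2)
  step 4: ref 5 -> FAULT, frames=[2,1,5] (faults so far: 3)
  step 5: ref 6 -> FAULT, evict 2, frames=[6,1,5] (faults so far: 4)
  step 6: ref 5 -> HIT, frames=[6,1,5] (faults so far: 4)
  step 7: ref 4 -> FAULT, evict 1, frames=[6,4,5] (faults so far: 5)
  step 8: ref 6 -> HIT, frames=[6,4,5] (faults so far: 5)
  step 9: ref 3 -> FAULT, evict 5, frames=[6,4,3] (faults so far: 6)
  step 10: ref 2 -> FAULT, evict 6, frames=[2,4,3] (faults so far: 7)
  step 11: ref 6 -> FAULT, evict 4, frames=[2,6,3] (faults so far: 8)
  step 12: ref 3 -> HIT, frames=[2,6,3] (faults so far: 8)
  step 13: ref 1 -> FAULT, evict 3, frames=[2,6,1] (faults so far: 9)
  step 14: ref 1 -> HIT, frames=[2,6,1] (faults so far: 9)
  FIFO total faults: 9
--- LRU ---
  step 0: ref 2 -> FAULT, frames=[2,-,-] (faults so far: 1)
  step 1: ref 1 -> FAULT, frames=[2,1,-] (faults so far: 2)
  step 2: ref 2 -> HIT, frames=[2,1,-] (faults so far: 2)
  step 3: ref 2 -> HIT, frames=[2,1,-] (faults so far: 2)
  step 4: ref 5 -> FAULT, frames=[2,1,5] (faults so far: 3)
  step 5: ref 6 -> FAULT, evict 1, frames=[2,6,5] (faults so far: 4)
  step 6: ref 5 -> HIT, frames=[2,6,5] (faults so far: 4)
  step 7: ref 4 -> FAULT, evict 2, frames=[4,6,5] (faults so far: 5)
  step 8: ref 6 -> HIT, frames=[4,6,5] (faults so far: 5)
  step 9: ref 3 -> FAULT, evict 5, frames=[4,6,3] (faults so far: 6)
  step 10: ref 2 -> FAULT, evict 4, frames=[2,6,3] (faults so far: 7)
  step 11: ref 6 -> HIT, frames=[2,6,3] (faults so far: 7)
  step 12: ref 3 -> HIT, frames=[2,6,3] (faults so far: 7)
  step 13: ref 1 -> FAULT, evict 2, frames=[1,6,3] (faults so far: 8)
  step 14: ref 1 -> HIT, frames=[1,6,3] (faults so far: 8)
  LRU total faults: 8
--- Optimal ---
  step 0: ref 2 -> FAULT, frames=[2,-,-] (faults so far: 1)
  step 1: ref 1 -> FAULT, frames=[2,1,-] (faults so far: 2)
  step 2: ref 2 -> HIT, frames=[2,1,-] (faults so far: 2)
  step 3: ref 2 -> HIT, frames=[2,1,-] (faults so far: 2)
  step 4: ref 5 -> FAULT, frames=[2,1,5] (faults so far: 3)
  step 5: ref 6 -> FAULT, evict 1, frames=[2,6,5] (faults so far: 4)
  step 6: ref 5 -> HIT, frames=[2,6,5] (faults so far: 4)
  step 7: ref 4 -> FAULT, evict 5, frames=[2,6,4] (faults so far: 5)
  step 8: ref 6 -> HIT, frames=[2,6,4] (faults so far: 5)
  step 9: ref 3 -> FAULT, evict 4, frames=[2,6,3] (faults so far: 6)
  step 10: ref 2 -> HIT, frames=[2,6,3] (faults so far: 6)
  step 11: ref 6 -> HIT, frames=[2,6,3] (faults so far: 6)
  step 12: ref 3 -> HIT, frames=[2,6,3] (faults so far: 6)
  step 13: ref 1 -> FAULT, evict 2, frames=[1,6,3] (faults so far: 7)
  step 14: ref 1 -> HIT, frames=[1,6,3] (faults so far: 7)
  Optimal total faults: 7

Answer: 9 8 7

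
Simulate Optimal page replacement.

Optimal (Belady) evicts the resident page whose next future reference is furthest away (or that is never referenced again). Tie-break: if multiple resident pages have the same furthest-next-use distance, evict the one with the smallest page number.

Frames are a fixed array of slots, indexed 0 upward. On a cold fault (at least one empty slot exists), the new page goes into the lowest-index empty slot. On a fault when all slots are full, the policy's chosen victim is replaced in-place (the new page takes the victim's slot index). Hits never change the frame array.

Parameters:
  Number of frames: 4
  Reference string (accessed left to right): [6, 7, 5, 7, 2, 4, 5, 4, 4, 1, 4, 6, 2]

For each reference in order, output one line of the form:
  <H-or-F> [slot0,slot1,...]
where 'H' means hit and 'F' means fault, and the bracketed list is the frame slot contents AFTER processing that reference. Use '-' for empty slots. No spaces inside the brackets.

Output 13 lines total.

F [6,-,-,-]
F [6,7,-,-]
F [6,7,5,-]
H [6,7,5,-]
F [6,7,5,2]
F [6,4,5,2]
H [6,4,5,2]
H [6,4,5,2]
H [6,4,5,2]
F [6,4,1,2]
H [6,4,1,2]
H [6,4,1,2]
H [6,4,1,2]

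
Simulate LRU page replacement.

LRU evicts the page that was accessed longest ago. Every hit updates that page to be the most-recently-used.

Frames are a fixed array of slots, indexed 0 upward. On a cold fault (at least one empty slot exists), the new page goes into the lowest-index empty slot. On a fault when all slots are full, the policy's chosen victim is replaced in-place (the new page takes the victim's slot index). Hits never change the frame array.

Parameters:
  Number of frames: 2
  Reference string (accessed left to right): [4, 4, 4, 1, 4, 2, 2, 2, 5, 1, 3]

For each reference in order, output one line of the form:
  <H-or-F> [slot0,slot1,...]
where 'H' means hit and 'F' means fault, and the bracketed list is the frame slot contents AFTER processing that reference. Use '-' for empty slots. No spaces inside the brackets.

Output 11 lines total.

F [4,-]
H [4,-]
H [4,-]
F [4,1]
H [4,1]
F [4,2]
H [4,2]
H [4,2]
F [5,2]
F [5,1]
F [3,1]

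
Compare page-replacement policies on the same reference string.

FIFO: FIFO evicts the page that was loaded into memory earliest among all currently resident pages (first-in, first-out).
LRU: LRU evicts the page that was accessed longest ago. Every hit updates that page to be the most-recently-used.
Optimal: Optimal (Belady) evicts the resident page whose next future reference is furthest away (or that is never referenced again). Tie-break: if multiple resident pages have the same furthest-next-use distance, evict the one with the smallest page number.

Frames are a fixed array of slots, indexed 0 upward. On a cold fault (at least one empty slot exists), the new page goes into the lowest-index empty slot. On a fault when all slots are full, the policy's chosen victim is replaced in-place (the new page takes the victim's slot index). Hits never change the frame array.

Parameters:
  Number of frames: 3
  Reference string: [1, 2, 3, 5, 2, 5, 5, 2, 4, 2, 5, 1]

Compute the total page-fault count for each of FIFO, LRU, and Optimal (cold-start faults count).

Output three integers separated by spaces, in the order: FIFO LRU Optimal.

--- FIFO ---
  step 0: ref 1 -> FAULT, frames=[1,-,-] (faults so far: 1)
  step 1: ref 2 -> FAULT, frames=[1,2,-] (faults so far: 2)
  step 2: ref 3 -> FAULT, frames=[1,2,3] (faults so far: 3)
  step 3: ref 5 -> FAULT, evict 1, frames=[5,2,3] (faults so far: 4)
  step 4: ref 2 -> HIT, frames=[5,2,3] (faults so far: 4)
  step 5: ref 5 -> HIT, frames=[5,2,3] (faults so far: 4)
  step 6: ref 5 -> HIT, frames=[5,2,3] (faults so far: 4)
  step 7: ref 2 -> HIT, frames=[5,2,3] (faults so far: 4)
  step 8: ref 4 -> FAULT, evict 2, frames=[5,4,3] (faults so far: 5)
  step 9: ref 2 -> FAULT, evict 3, frames=[5,4,2] (faults so far: 6)
  step 10: ref 5 -> HIT, frames=[5,4,2] (faults so far: 6)
  step 11: ref 1 -> FAULT, evict 5, frames=[1,4,2] (faults so far: 7)
  FIFO total faults: 7
--- LRU ---
  step 0: ref 1 -> FAULT, frames=[1,-,-] (faults so far: 1)
  step 1: ref 2 -> FAULT, frames=[1,2,-] (faults so far: 2)
  step 2: ref 3 -> FAULT, frames=[1,2,3] (faults so far: 3)
  step 3: ref 5 -> FAULT, evict 1, frames=[5,2,3] (faults so far: 4)
  step 4: ref 2 -> HIT, frames=[5,2,3] (faults so far: 4)
  step 5: ref 5 -> HIT, frames=[5,2,3] (faults so far: 4)
  step 6: ref 5 -> HIT, frames=[5,2,3] (faults so far: 4)
  step 7: ref 2 -> HIT, frames=[5,2,3] (faults so far: 4)
  step 8: ref 4 -> FAULT, evict 3, frames=[5,2,4] (faults so far: 5)
  step 9: ref 2 -> HIT, frames=[5,2,4] (faults so far: 5)
  step 10: ref 5 -> HIT, frames=[5,2,4] (faults so far: 5)
  step 11: ref 1 -> FAULT, evict 4, frames=[5,2,1] (faults so far: 6)
  LRU total faults: 6
--- Optimal ---
  step 0: ref 1 -> FAULT, frames=[1,-,-] (faults so far: 1)
  step 1: ref 2 -> FAULT, frames=[1,2,-] (faults so far: 2)
  step 2: ref 3 -> FAULT, frames=[1,2,3] (faults so far: 3)
  step 3: ref 5 -> FAULT, evict 3, frames=[1,2,5] (faults so far: 4)
  step 4: ref 2 -> HIT, frames=[1,2,5] (faults so far: 4)
  step 5: ref 5 -> HIT, frames=[1,2,5] (faults so far: 4)
  step 6: ref 5 -> HIT, frames=[1,2,5] (faults so far: 4)
  step 7: ref 2 -> HIT, frames=[1,2,5] (faults so far: 4)
  step 8: ref 4 -> FAULT, evict 1, frames=[4,2,5] (faults so far: 5)
  step 9: ref 2 -> HIT, frames=[4,2,5] (faults so far: 5)
  step 10: ref 5 -> HIT, frames=[4,2,5] (faults so far: 5)
  step 11: ref 1 -> FAULT, evict 2, frames=[4,1,5] (faults so far: 6)
  Optimal total faults: 6

Answer: 7 6 6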